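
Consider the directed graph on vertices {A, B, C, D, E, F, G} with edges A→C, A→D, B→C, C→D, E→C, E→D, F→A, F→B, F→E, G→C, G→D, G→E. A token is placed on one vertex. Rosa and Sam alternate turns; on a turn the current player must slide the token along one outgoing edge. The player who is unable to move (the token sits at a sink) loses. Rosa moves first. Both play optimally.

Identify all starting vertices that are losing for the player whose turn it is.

B, D

Label each position W (a win for the player to move) or L (a loss). A position with no legal move is L; any other position is W exactly when some move reaches an L, and L when every move reaches a W.
Every edge goes from a vertex to one that appears earlier in the order D, C, B, A, E, G, F, so processing vertices in that order labels each vertex after all of its successors.
D: no outgoing edge → L
C: →D(L), so W
B: →C(W) only, which is W, so L
A: →D(L), so W
E: →D(L), so W
G: →D(L), so W
F: →B(L), so W
The losing starting vertices are exactly the entries labelled L in this table (2 of them).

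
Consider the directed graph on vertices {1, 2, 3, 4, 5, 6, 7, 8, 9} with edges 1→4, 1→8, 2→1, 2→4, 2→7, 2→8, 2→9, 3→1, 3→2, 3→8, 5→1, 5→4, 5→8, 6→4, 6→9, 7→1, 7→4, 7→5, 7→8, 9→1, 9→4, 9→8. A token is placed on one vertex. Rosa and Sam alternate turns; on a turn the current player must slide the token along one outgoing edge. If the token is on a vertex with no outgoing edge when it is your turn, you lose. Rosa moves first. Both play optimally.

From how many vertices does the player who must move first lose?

Use the standard recursion: the mover loses at a terminal position; elsewhere, the mover wins exactly when some move hands the opponent an L position.
Every edge goes from a vertex to one that appears earlier in the order 8, 4, 1, 9, 5, 7, 2, 6, 3, so processing vertices in that order labels each vertex after all of its successors.
8: no outgoing edge → L
4: no outgoing edge → L
1: reaches L-position 4 → W
9: reaches L-position 4 → W
5: reaches L-position 4 → W
7: reaches L-position 4 → W
2: reaches L-position 4 → W
6: reaches L-position 4 → W
3: reaches L-position 8 → W
The L vertices are 4, 8; that is 2 in all.

2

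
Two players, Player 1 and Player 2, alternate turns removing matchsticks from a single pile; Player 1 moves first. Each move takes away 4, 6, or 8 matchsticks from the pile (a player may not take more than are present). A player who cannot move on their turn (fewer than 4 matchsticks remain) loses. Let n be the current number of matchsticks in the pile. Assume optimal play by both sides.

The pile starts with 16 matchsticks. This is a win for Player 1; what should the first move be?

Remove 4, leaving 12.

Work bottom-up. With no move the player to move loses. Otherwise the position is W if at least one move leads to an L position for the opponent, and L if every move leads to a W.
n=0: no move → L
n=1: no move → L
n=2: no move → L
n=3: no move → L
n=4: →0(L), so W
n=5: →1(L), so W
n=6: →2(L), so W
n=7: →3(L), so W
n=8: →2(L), so W
n=9: →3(L), so W
n=10: →2(L), so W
n=11: →3(L), so W
n=12: →8(W), 6(W), 4(W) — all W, so L
n=13: →9(W), 7(W), 5(W) — all W, so L
n=14: →10(W), 8(W), 6(W) — all W, so L
n=15: →11(W), 9(W), 7(W) — all W, so L
n=16: →12(L), so W
From 16, the L positions reachable in one move are: 12.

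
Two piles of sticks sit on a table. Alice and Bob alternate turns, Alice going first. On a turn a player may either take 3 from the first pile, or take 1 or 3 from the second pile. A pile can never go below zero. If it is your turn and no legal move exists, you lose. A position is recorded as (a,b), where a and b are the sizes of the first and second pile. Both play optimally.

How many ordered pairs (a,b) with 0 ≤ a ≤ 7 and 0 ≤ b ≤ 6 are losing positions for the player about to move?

Use the standard recursion: the mover loses at a terminal position; elsewhere, the mover wins exactly when some move hands the opponent an L position.
Every move lowers a or b (never raises either), so fill the grid row by row in increasing a, and left to right within a row: each cell's successors are then already labelled.
      b=0  b=1  b=2  b=3  b=4  b=5  b=6
a=0:    L    W    L    W    L    W    L
a=1:    L    W    L    W    L    W    L
a=2:    L    W    L    W    L    W    L
a=3:    W    L    W    L    W    L    W
a=4:    W    L    W    L    W    L    W
a=5:    W    L    W    L    W    L    W
a=6:    L    W    L    W    L    W    L
a=7:    L    W    L    W    L    W    L
Cells with no legal move (terminal, hence L): (0,0), (1,0), (2,0).
The remaining L cells, each justified by listing all of its moves:
(0,2): the only move is to (0,1)(W), a W ⇒ L
(0,4): moves to (0,3)(W), (0,1)(W); every one is W ⇒ L
(0,6): moves to (0,5)(W), (0,3)(W); every one is W ⇒ L
(1,2): the only move is to (1,1)(W), a W ⇒ L
(1,4): moves to (1,3)(W), (1,1)(W); every one is W ⇒ L
(1,6): moves to (1,5)(W), (1,3)(W); every one is W ⇒ L
(2,2): the only move is to (2,1)(W), a W ⇒ L
(2,4): moves to (2,3)(W), (2,1)(W); every one is W ⇒ L
(2,6): moves to (2,5)(W), (2,3)(W); every one is W ⇒ L
(3,1): moves to (0,1)(W), (3,0)(W); every one is W ⇒ L
(3,3): moves to (0,3)(W), (3,2)(W), (3,0)(W); every one is W ⇒ L
(3,5): moves to (0,5)(W), (3,4)(W), (3,2)(W); every one is W ⇒ L
(4,1): moves to (1,1)(W), (4,0)(W); every one is W ⇒ L
(4,3): moves to (1,3)(W), (4,2)(W), (4,0)(W); every one is W ⇒ L
(4,5): moves to (1,5)(W), (4,4)(W), (4,2)(W); every one is W ⇒ L
(5,1): moves to (2,1)(W), (5,0)(W); every one is W ⇒ L
(5,3): moves to (2,3)(W), (5,2)(W), (5,0)(W); every one is W ⇒ L
(5,5): moves to (2,5)(W), (5,4)(W), (5,2)(W); every one is W ⇒ L
(6,0): the only move is to (3,0)(W), a W ⇒ L
(6,2): moves to (3,2)(W), (6,1)(W); every one is W ⇒ L
(6,4): moves to (3,4)(W), (6,3)(W), (6,1)(W); every one is W ⇒ L
(6,6): moves to (3,6)(W), (6,5)(W), (6,3)(W); every one is W ⇒ L
(7,0): the only move is to (4,0)(W), a W ⇒ L
(7,2): moves to (4,2)(W), (7,1)(W); every one is W ⇒ L
(7,4): moves to (4,4)(W), (7,3)(W), (7,1)(W); every one is W ⇒ L
(7,6): moves to (4,6)(W), (7,5)(W), (7,3)(W); every one is W ⇒ L
Every other cell has at least one move into one of the L cells above, so it is W.
L cells per row: a=0: 4, a=1: 4, a=2: 4, a=3: 3, a=4: 3, a=5: 3, a=6: 4, a=7: 4; total 29.

29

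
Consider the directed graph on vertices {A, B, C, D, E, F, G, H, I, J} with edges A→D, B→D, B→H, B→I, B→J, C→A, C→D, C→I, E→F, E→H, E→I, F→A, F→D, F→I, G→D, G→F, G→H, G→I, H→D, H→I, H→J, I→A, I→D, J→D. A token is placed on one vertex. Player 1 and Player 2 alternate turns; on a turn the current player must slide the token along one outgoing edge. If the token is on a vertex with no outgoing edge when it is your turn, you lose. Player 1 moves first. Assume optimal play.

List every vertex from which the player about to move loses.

Work bottom-up. With no move the player to move loses. Otherwise the position is W if at least one move leads to an L position for the opponent, and L if every move leads to a W.
Every edge goes from a vertex to one that appears earlier in the order D, A, I, J, C, H, F, B, E, G, so processing vertices in that order labels each vertex after all of its successors.
D: no outgoing edge → L
A: W (go to D, an L position)
I: W (go to D, an L position)
J: W (go to D, an L position)
C: W (go to D, an L position)
H: W (go to D, an L position)
F: W (go to D, an L position)
B: W (go to D, an L position)
E: L (options F(W), H(W), I(W) are all W)
G: W (go to D, an L position)
The losing starting vertices are exactly the entries labelled L in this table (2 of them).

D, E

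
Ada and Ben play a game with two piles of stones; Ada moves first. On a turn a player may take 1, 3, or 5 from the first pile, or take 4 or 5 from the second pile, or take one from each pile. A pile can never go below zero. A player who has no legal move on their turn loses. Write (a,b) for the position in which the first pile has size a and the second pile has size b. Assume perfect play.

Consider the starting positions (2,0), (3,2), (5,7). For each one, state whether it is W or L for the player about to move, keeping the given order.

Use the standard recursion: the mover loses at a terminal position; elsewhere, the mover wins exactly when some move hands the opponent an L position.
No move ever increases a pile, so every position that can arise here has a ≤ 5 and b ≤ 7; it is enough to label the cells with 0 ≤ a ≤ 5 and 0 ≤ b ≤ 7.
Every move lowers a or b (never raises either), so fill the grid row by row in increasing a, and left to right within a row: each cell's successors are then already labelled.
      b=0  b=1  b=2  b=3  b=4  b=5  b=6  b=7
a=0:    L    L    L    L    W    W    W    W
a=1:    W    W    W    W    W    L    L    L
a=2:    L    L    L    L    W    W    W    W
a=3:    W    W    W    W    W    L    L    L
a=4:    L    L    L    L    W    W    W    W
a=5:    W    W    W    W    W    L    L    L
Cells with no legal move (terminal, hence L): (0,0), (0,1), (0,2), (0,3).
The remaining L cells, each justified by listing all of its moves:
(1,5): L (options (0,5)(W), (1,1)(W), (1,0)(W), (0,4)(W) are all W)
(1,6): L (options (0,6)(W), (1,2)(W), (1,1)(W), (0,5)(W) are all W)
(1,7): L (options (0,7)(W), (1,3)(W), (1,2)(W), (0,6)(W) are all W)
(2,0): L (sole option (1,0)(W) is W)
(2,1): L (options (1,1)(W), (1,0)(W) are all W)
(2,2): L (options (1,2)(W), (1,1)(W) are all W)
(2,3): L (options (1,3)(W), (1,2)(W) are all W)
(3,5): L (options (2,5)(W), (0,5)(W), (3,1)(W), (3,0)(W), (2,4)(W) are all W)
(3,6): L (options (2,6)(W), (0,6)(W), (3,2)(W), (3,1)(W), (2,5)(W) are all W)
(3,7): L (options (2,7)(W), (0,7)(W), (3,3)(W), (3,2)(W), (2,6)(W) are all W)
(4,0): L (options (3,0)(W), (1,0)(W) are all W)
(4,1): L (options (3,1)(W), (1,1)(W), (3,0)(W) are all W)
(4,2): L (options (3,2)(W), (1,2)(W), (3,1)(W) are all W)
(4,3): L (options (3,3)(W), (1,3)(W), (3,2)(W) are all W)
(5,5): L (options (4,5)(W), (2,5)(W), (0,5)(W), (5,1)(W), (5,0)(W), (4,4)(W) are all W)
(5,6): L (options (4,6)(W), (2,6)(W), (0,6)(W), (5,2)(W), (5,1)(W), (4,5)(W) are all W)
(5,7): L (options (4,7)(W), (2,7)(W), (0,7)(W), (5,3)(W), (5,2)(W), (4,6)(W) are all W)
Every other cell has at least one move into one of the L cells above, so it is W.
(2,0): one of the L cells justified above, so L
(3,2): the move to (2,2) reaches an L cell, so W
(5,7): one of the L cells justified above, so L

(2,0): L, (3,2): W, (5,7): L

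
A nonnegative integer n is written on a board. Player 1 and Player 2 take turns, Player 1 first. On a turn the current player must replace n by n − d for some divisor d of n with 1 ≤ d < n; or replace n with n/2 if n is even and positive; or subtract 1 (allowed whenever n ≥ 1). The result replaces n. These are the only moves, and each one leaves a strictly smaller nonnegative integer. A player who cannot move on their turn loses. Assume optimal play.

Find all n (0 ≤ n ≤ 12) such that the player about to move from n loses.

Compute win/loss labels from the base case upward. A position with no move is L. Any other position is W if it can reach an L in one move, else L.
n=0: no move → L
n=1: →0(L), so W
n=2: →1(W) only, which is W, so L
n=3: →2(L), so W
n=4: →2(L), so W
n=5: →4(W) only, which is W, so L
n=6: →5(L), so W
n=7: →6(W) only, which is W, so L
n=8: →7(L), so W
n=9: →6(W), 8(W) — all W, so L
n=10: →5(L), so W
n=11: →10(W) only, which is W, so L
n=12: →9(L), so W
Reading off the rows marked L gives the requested list; there are 6 such values of n.

0, 2, 5, 7, 9, 11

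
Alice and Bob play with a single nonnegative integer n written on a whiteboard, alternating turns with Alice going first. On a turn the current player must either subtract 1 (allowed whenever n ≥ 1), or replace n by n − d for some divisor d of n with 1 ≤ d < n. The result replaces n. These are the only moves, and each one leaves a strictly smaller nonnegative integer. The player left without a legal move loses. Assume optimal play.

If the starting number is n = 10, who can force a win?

Alice wins.

Positions with no move are L. A position that does have a move is losing for the player to move precisely when every available move leads to a winning position for the opponent. Fill in the labels:
n=0: no move → L
n=1: can move to 0, which is L ⇒ W
n=2: the only move is to 1(W), a W ⇒ L
n=3: can move to 2, which is L ⇒ W
n=4: can move to 2, which is L ⇒ W
n=5: the only move is to 4(W), a W ⇒ L
n=6: can move to 5, which is L ⇒ W
n=7: the only move is to 6(W), a W ⇒ L
n=8: can move to 7, which is L ⇒ W
n=9: moves to 6(W), 8(W); every one is W ⇒ L
n=10: can move to 5, which is L ⇒ W
From 10 Alice can move to 5, reaching an L position.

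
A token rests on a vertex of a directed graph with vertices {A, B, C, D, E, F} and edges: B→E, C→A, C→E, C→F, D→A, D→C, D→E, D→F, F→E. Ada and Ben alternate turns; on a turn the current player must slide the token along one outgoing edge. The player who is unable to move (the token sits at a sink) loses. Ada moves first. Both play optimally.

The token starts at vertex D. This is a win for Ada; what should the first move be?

Use the standard recursion: the mover loses at a terminal position; elsewhere, the mover wins exactly when some move hands the opponent an L position.
Every edge goes from a vertex to one that appears earlier in the order A, E, F, B, C, D, so processing vertices in that order labels each vertex after all of its successors.
A: no outgoing edge → L
E: no outgoing edge → L
F: W (go to E, an L position)
B: W (go to E, an L position)
C: W (go to E, an L position)
D: W (go to E, an L position)
From D, the L positions reachable in one move are: E, A. Any move reaching one of these is winning.

Move to E.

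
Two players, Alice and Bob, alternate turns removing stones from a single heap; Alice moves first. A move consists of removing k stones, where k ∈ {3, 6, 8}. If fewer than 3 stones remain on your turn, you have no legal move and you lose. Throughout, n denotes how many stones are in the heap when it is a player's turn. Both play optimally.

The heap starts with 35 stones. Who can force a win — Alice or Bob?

Bob wins.

Use the standard recursion: the mover loses at a terminal position; elsewhere, the mover wins exactly when some move hands the opponent an L position.
n=0: no move → L
n=1: no move → L
n=2: no move → L
n=3: W (go to 0, an L position)
n=4: W (go to 1, an L position)
n=5: W (go to 2, an L position)
n=6: W (go to 0, an L position)
n=7: W (go to 1, an L position)
n=8: W (go to 2, an L position)
n=9: W (go to 1, an L position)
n=10: W (go to 2, an L position)
n=11: L (options 8(W), 5(W), 3(W) are all W)
n=12: L (options 9(W), 6(W), 4(W) are all W)
n=13: L (options 10(W), 7(W), 5(W) are all W)
n=14: W (go to 11, an L position)
n=15: W (go to 12, an L position)
n=16: W (go to 13, an L position)
n=17: W (go to 11, an L position)
n=18: W (go to 12, an L position)
n=19: W (go to 13, an L position)
n=20: W (go to 12, an L position)
n=21: W (go to 13, an L position)
n=22: L (options 19(W), 16(W), 14(W) are all W)
n=23: L (options 20(W), 17(W), 15(W) are all W)
n=24: L (options 21(W), 18(W), 16(W) are all W)
n=25: W (go to 22, an L position)
n=26: W (go to 23, an L position)
n=27: W (go to 24, an L position)
n=28: W (go to 22, an L position)
n=29: W (go to 23, an L position)
n=30: W (go to 24, an L position)
n=31: W (go to 23, an L position)
n=32: W (go to 24, an L position)
n=33: L (options 30(W), 27(W), 25(W) are all W)
n=34: L (options 31(W), 28(W), 26(W) are all W)
n=35: L (options 32(W), 29(W), 27(W) are all W)
The starting position 35 is L: whatever Alice does, the opponent receives a W position.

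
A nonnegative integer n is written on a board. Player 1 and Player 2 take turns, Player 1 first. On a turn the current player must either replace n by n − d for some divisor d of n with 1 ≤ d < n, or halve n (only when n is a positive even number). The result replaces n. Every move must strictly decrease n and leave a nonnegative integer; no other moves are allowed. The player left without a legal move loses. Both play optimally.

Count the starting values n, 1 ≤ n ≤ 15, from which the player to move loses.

Build the W/L table. Terminal = L. A non-terminal position is W if it has a move to some L; otherwise it is L.
n=0: no move → L
n=1: no move → L
n=2: W (go to 1, an L position)
n=3: L (sole option 2(W) is W)
n=4: W (go to 3, an L position)
n=5: L (sole option 4(W) is W)
n=6: W (go to 3, an L position)
n=7: L (sole option 6(W) is W)
n=8: W (go to 7, an L position)
n=9: L (options 6(W), 8(W) are all W)
n=10: W (go to 5, an L position)
n=11: L (sole option 10(W) is W)
n=12: W (go to 9, an L position)
n=13: L (sole option 12(W) is W)
n=14: W (go to 7, an L position)
n=15: L (options 10(W), 12(W), 14(W) are all W)
L entries with 1 ≤ n ≤ 15 (n=0 is outside the asked range and is not counted): n = 1, 3, 5, 7, 9, 11, 13, 15; that makes 8.

8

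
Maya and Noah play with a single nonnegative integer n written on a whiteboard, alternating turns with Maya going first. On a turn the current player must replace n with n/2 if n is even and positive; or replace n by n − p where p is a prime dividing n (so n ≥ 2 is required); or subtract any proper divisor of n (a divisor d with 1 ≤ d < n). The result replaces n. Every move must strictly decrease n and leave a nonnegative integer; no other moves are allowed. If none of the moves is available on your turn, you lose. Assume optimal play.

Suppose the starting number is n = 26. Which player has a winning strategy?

Noah wins.

Compute win/loss labels from the base case upward. A position with no move is L. Any other position is W if it can reach an L in one move, else L.
n=0: no move → L
n=1: no move → L
n=2: can move to 0, which is L ⇒ W
n=3: can move to 0, which is L ⇒ W
n=4: moves to 2(W), 3(W); every one is W ⇒ L
n=5: can move to 0, which is L ⇒ W
n=6: can move to 4, which is L ⇒ W
n=7: can move to 0, which is L ⇒ W
n=8: can move to 4, which is L ⇒ W
n=9: moves to 6(W), 8(W); every one is W ⇒ L
n=10: can move to 9, which is L ⇒ W
n=11: can move to 0, which is L ⇒ W
n=12: can move to 9, which is L ⇒ W
n=13: can move to 0, which is L ⇒ W
n=14: moves to 7(W), 12(W), 13(W); every one is W ⇒ L
n=15: can move to 14, which is L ⇒ W
n=16: can move to 14, which is L ⇒ W
n=17: can move to 0, which is L ⇒ W
n=18: can move to 9, which is L ⇒ W
n=19: can move to 0, which is L ⇒ W
n=20: moves to 10(W), 15(W), 16(W), 18(W), 19(W); every one is W ⇒ L
n=21: can move to 14, which is L ⇒ W
n=22: can move to 20, which is L ⇒ W
n=23: can move to 0, which is L ⇒ W
n=24: can move to 20, which is L ⇒ W
n=25: can move to 20, which is L ⇒ W
n=26: moves to 13(W), 24(W), 25(W); every one is W ⇒ L
The starting position 26 is L: whatever Maya does, the opponent receives a W position.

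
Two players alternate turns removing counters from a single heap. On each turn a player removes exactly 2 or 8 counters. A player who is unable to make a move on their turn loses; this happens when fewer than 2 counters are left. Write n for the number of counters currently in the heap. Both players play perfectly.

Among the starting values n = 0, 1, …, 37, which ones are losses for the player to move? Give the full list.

0, 1, 4, 5, 10, 11, 14, 15, 20, 21, 24, 25, 30, 31, 34, 35

Positions with no move are L. A position that does have a move is losing for the player to move precisely when every available move leads to a winning position for the opponent. Fill in the labels:
n=0: no move → L
n=1: no move → L
n=2: reaches L-position 0 → W
n=3: reaches L-position 1 → W
n=4: only reaches 2(W), which is W → L
n=5: only reaches 3(W), which is W → L
n=6: reaches L-position 4 → W
n=7: reaches L-position 5 → W
n=8: reaches L-position 0 → W
n=9: reaches L-position 1 → W
n=10: only reaches 8(W), 2(W), all W → L
n=11: only reaches 9(W), 3(W), all W → L
n=12: reaches L-position 10 → W
n=13: reaches L-position 11 → W
n=14: only reaches 12(W), 6(W), all W → L
n=15: only reaches 13(W), 7(W), all W → L
n=16: reaches L-position 14 → W
n=17: reaches L-position 15 → W
n=18: reaches L-position 10 → W
n=19: reaches L-position 11 → W
n=20: only reaches 18(W), 12(W), all W → L
n=21: only reaches 19(W), 13(W), all W → L
n=22: reaches L-position 20 → W
n=23: reaches L-position 21 → W
n=24: only reaches 22(W), 16(W), all W → L
n=25: only reaches 23(W), 17(W), all W → L
n=26: reaches L-position 24 → W
n=27: reaches L-position 25 → W
n=28: reaches L-position 20 → W
n=29: reaches L-position 21 → W
n=30: only reaches 28(W), 22(W), all W → L
n=31: only reaches 29(W), 23(W), all W → L
n=32: reaches L-position 30 → W
n=33: reaches L-position 31 → W
n=34: only reaches 32(W), 26(W), all W → L
n=35: only reaches 33(W), 27(W), all W → L
n=36: reaches L-position 34 → W
n=37: reaches L-position 35 → W
Reading off the rows marked L gives the requested list; there are 16 such values of n.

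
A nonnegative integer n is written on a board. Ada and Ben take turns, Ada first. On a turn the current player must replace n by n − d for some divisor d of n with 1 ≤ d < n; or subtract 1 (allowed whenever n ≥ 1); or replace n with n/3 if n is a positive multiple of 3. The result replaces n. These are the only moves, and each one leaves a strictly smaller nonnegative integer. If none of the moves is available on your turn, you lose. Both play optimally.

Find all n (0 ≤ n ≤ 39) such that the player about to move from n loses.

0, 2, 5, 7, 9, 11, 13, 16, 19, 23, 25, 28, 31, 34, 37

Build the W/L table. Terminal = L. A non-terminal position is W if it has a move to some L; otherwise it is L.
n=0: no move → L
n=1: →0(L), so W
n=2: →1(W) only, which is W, so L
n=3: →2(L), so W
n=4: →2(L), so W
n=5: →4(W) only, which is W, so L
n=6: →2(L), so W
n=7: →6(W) only, which is W, so L
n=8: →7(L), so W
n=9: →3(W), 6(W), 8(W) — all W, so L
n=10: →5(L), so W
n=11: →10(W) only, which is W, so L
n=12: →9(L), so W
n=13: →12(W) only, which is W, so L
n=14: →7(L), so W
n=15: →5(L), so W
n=16: →8(W), 12(W), 14(W), 15(W) — all W, so L
n=17: →16(L), so W
n=18: →9(L), so W
n=19: →18(W) only, which is W, so L
n=20: →16(L), so W
n=21: →7(L), so W
n=22: →11(L), so W
n=23: →22(W) only, which is W, so L
n=24: →16(L), so W
n=25: →20(W), 24(W) — all W, so L
n=26: →13(L), so W
n=27: →9(L), so W
n=28: →14(W), 21(W), 24(W), 26(W), 27(W) — all W, so L
n=29: →28(L), so W
n=30: →25(L), so W
n=31: →30(W) only, which is W, so L
n=32: →16(L), so W
n=33: →11(L), so W
n=34: →17(W), 32(W), 33(W) — all W, so L
n=35: →28(L), so W
n=36: →34(L), so W
n=37: →36(W) only, which is W, so L
n=38: →19(L), so W
n=39: →13(L), so W
Reading off the rows marked L gives the requested list; there are 15 such values of n.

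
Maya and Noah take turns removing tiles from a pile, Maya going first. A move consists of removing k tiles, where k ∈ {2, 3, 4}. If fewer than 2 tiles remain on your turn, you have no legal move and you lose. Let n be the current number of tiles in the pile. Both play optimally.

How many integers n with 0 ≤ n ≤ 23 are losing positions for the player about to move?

8

Work bottom-up. With no move the player to move loses. Otherwise the position is W if at least one move leads to an L position for the opponent, and L if every move leads to a W.
n=0: no move → L
n=1: no move → L
n=2: →0(L), so W
n=3: →1(L), so W
n=4: →1(L), so W
n=5: →1(L), so W
n=6: →4(W), 3(W), 2(W) — all W, so L
n=7: →5(W), 4(W), 3(W) — all W, so L
n=8: →6(L), so W
n=9: →7(L), so W
n=10: →7(L), so W
n=11: →7(L), so W
n=12: →10(W), 9(W), 8(W) — all W, so L
n=13: →11(W), 10(W), 9(W) — all W, so L
n=14: →12(L), so W
n=15: →13(L), so W
n=16: →13(L), so W
n=17: →13(L), so W
n=18: →16(W), 15(W), 14(W) — all W, so L
n=19: →17(W), 16(W), 15(W) — all W, so L
n=20: →18(L), so W
n=21: →19(L), so W
n=22: →19(L), so W
n=23: →19(L), so W
L entries with 0 ≤ n ≤ 23: n = 0, 1, 6, 7, 12, 13, 18, 19; that makes 8.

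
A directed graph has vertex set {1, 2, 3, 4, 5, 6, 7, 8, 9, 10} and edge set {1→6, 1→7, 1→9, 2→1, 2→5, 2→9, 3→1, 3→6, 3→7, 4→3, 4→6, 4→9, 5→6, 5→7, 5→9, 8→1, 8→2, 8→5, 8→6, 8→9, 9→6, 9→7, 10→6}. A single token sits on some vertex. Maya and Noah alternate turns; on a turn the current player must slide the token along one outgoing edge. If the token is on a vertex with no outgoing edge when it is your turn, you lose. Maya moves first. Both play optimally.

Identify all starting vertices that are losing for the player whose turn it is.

2, 6, 7

Positions with no move are L. A position that does have a move is losing for the player to move precisely when every available move leads to a winning position for the opponent. Fill in the labels:
Every edge goes from a vertex to one that appears earlier in the order 7, 6, 9, 5, 1, 10, 2, 3, 4, 8, so processing vertices in that order labels each vertex after all of its successors.
7: no outgoing edge → L
6: no outgoing edge → L
9: →6(L), so W
5: →6(L), so W
1: →6(L), so W
10: →6(L), so W
2: →1(W), 5(W), 9(W) — all W, so L
3: →6(L), so W
4: →6(L), so W
8: →2(L), so W
The losing starting vertices are exactly the entries labelled L in this table (3 of them).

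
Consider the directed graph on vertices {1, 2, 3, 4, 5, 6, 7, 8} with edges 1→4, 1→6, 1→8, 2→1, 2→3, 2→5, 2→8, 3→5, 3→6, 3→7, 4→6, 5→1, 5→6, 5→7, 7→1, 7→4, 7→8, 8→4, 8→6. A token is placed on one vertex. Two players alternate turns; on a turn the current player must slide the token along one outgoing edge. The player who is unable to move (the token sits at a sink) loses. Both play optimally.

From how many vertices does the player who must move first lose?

Work bottom-up. With no move the player to move loses. Otherwise the position is W if at least one move leads to an L position for the opponent, and L if every move leads to a W.
Every edge goes from a vertex to one that appears earlier in the order 6, 4, 8, 1, 7, 5, 3, 2, so processing vertices in that order labels each vertex after all of its successors.
6: no outgoing edge → L
4: →6(L), so W
8: →6(L), so W
1: →6(L), so W
7: →1(W), 8(W), 4(W) — all W, so L
5: →7(L), so W
3: →7(L), so W
2: →3(W), 5(W), 1(W), 8(W) — all W, so L
The L vertices are 2, 6, 7; that is 3 in all.

3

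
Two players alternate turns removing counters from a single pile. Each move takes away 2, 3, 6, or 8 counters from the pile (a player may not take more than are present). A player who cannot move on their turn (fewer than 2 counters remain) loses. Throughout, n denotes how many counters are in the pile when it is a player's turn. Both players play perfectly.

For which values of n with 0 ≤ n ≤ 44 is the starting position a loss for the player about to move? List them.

0, 1, 5, 10, 14, 15, 19, 24, 28, 29, 33, 38, 42, 43

Compute win/loss labels from the base case upward. A position with no move is L. Any other position is W if it can reach an L in one move, else L.
n=0: no move → L
n=1: no move → L
n=2: reaches L-position 0 → W
n=3: reaches L-position 1 → W
n=4: reaches L-position 1 → W
n=5: only reaches 3(W), 2(W), all W → L
n=6: reaches L-position 0 → W
n=7: reaches L-position 5 → W
n=8: reaches L-position 5 → W
n=9: reaches L-position 1 → W
n=10: only reaches 8(W), 7(W), 4(W), 2(W), all W → L
n=11: reaches L-position 5 → W
n=12: reaches L-position 10 → W
n=13: reaches L-position 10 → W
n=14: only reaches 12(W), 11(W), 8(W), 6(W), all W → L
n=15: only reaches 13(W), 12(W), 9(W), 7(W), all W → L
n=16: reaches L-position 14 → W
n=17: reaches L-position 15 → W
n=18: reaches L-position 15 → W
n=19: only reaches 17(W), 16(W), 13(W), 11(W), all W → L
n=20: reaches L-position 14 → W
n=21: reaches L-position 19 → W
n=22: reaches L-position 19 → W
n=23: reaches L-position 15 → W
n=24: only reaches 22(W), 21(W), 18(W), 16(W), all W → L
n=25: reaches L-position 19 → W
n=26: reaches L-position 24 → W
n=27: reaches L-position 24 → W
n=28: only reaches 26(W), 25(W), 22(W), 20(W), all W → L
n=29: only reaches 27(W), 26(W), 23(W), 21(W), all W → L
n=30: reaches L-position 28 → W
n=31: reaches L-position 29 → W
n=32: reaches L-position 29 → W
n=33: only reaches 31(W), 30(W), 27(W), 25(W), all W → L
n=34: reaches L-position 28 → W
n=35: reaches L-position 33 → W
n=36: reaches L-position 33 → W
n=37: reaches L-position 29 → W
n=38: only reaches 36(W), 35(W), 32(W), 30(W), all W → L
n=39: reaches L-position 33 → W
n=40: reaches L-position 38 → W
n=41: reaches L-position 38 → W
n=42: only reaches 40(W), 39(W), 36(W), 34(W), all W → L
n=43: only reaches 41(W), 40(W), 37(W), 35(W), all W → L
n=44: reaches L-position 42 → W
Reading off the rows marked L gives the requested list; there are 14 such values of n.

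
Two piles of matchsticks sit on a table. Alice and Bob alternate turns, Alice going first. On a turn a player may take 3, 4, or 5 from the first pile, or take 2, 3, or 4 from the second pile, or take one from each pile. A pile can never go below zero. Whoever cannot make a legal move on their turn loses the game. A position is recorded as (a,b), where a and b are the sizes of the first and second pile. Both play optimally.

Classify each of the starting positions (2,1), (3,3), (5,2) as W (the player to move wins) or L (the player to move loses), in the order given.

(2,1): W, (3,3): L, (5,2): L

Positions with no move are L. A position that does have a move is losing for the player to move precisely when every available move leads to a winning position for the opponent. Fill in the labels:
No move ever increases a pile, so every position that can arise here has a ≤ 5 and b ≤ 3; it is enough to label the cells with 0 ≤ a ≤ 5 and 0 ≤ b ≤ 3.
Every move lowers a or b (never raises either), so fill the grid row by row in increasing a, and left to right within a row: each cell's successors are then already labelled.
      b=0  b=1  b=2  b=3
a=0:    L    L    W    W
a=1:    L    W    W    W
a=2:    L    W    W    W
a=3:    W    W    L    L
a=4:    W    W    L    W
a=5:    W    W    L    W
Cells with no legal move (terminal, hence L): (0,0), (0,1), (1,0), (2,0).
The remaining L cells, each justified by listing all of its moves:
(3,2): only reaches (0,2)(W), (3,0)(W), (2,1)(W), all W → L
(3,3): only reaches (0,3)(W), (3,1)(W), (3,0)(W), (2,2)(W), all W → L
(4,2): only reaches (1,2)(W), (0,2)(W), (4,0)(W), (3,1)(W), all W → L
(5,2): only reaches (2,2)(W), (1,2)(W), (0,2)(W), (5,0)(W), (4,1)(W), all W → L
Every other cell has at least one move into one of the L cells above, so it is W.
(2,1): the move to (1,0) reaches an L cell, so W
(3,3): one of the L cells justified above, so L
(5,2): one of the L cells justified above, so L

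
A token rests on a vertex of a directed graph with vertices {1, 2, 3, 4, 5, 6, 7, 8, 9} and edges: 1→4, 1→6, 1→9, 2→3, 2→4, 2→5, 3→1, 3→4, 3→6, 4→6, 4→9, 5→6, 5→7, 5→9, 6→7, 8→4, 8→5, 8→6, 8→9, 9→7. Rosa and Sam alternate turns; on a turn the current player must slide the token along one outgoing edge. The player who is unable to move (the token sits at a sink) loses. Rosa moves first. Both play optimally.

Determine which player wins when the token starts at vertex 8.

Rosa wins.

Positions with no move are L. A position that does have a move is losing for the player to move precisely when every available move leads to a winning position for the opponent. Fill in the labels:
Every edge goes from a vertex to one that appears earlier in the order 7, 6, 9, 5, 4, 1, 3, 2, 8, so processing vertices in that order labels each vertex after all of its successors.
7: no outgoing edge → L
6: →7(L), so W
9: →7(L), so W
5: →7(L), so W
4: →9(W), 6(W) — all W, so L
1: →4(L), so W
3: →4(L), so W
2: →4(L), so W
8: →4(L), so W
The starting position 8 is W: Rosa should move to 4, handing over an L position.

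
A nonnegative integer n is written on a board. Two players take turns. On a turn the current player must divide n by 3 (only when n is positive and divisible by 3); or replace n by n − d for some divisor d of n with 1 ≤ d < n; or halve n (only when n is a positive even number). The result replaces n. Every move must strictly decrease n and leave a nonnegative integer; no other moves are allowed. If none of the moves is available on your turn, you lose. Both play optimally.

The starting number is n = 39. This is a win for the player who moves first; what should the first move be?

Move to 13.

Positions with no move are L. A position that does have a move is losing for the player to move precisely when every available move leads to a winning position for the opponent. Fill in the labels:
n=0: no move → L
n=1: no move → L
n=2: →1(L), so W
n=3: →1(L), so W
n=4: →2(W), 3(W) — all W, so L
n=5: →4(L), so W
n=6: →4(L), so W
n=7: →6(W) only, which is W, so L
n=8: →4(L), so W
n=9: →3(W), 6(W), 8(W) — all W, so L
n=10: →9(L), so W
n=11: →10(W) only, which is W, so L
n=12: →4(L), so W
n=13: →12(W) only, which is W, so L
n=14: →7(L), so W
n=15: →5(W), 10(W), 12(W), 14(W) — all W, so L
n=16: →15(L), so W
n=17: →16(W) only, which is W, so L
n=18: →9(L), so W
n=19: →18(W) only, which is W, so L
n=20: →15(L), so W
n=21: →7(L), so W
n=22: →11(L), so W
n=23: →22(W) only, which is W, so L
n=24: →23(L), so W
n=25: →20(W), 24(W) — all W, so L
n=26: →13(L), so W
n=27: →9(L), so W
n=28: →14(W), 21(W), 24(W), 26(W), 27(W) — all W, so L
n=29: →28(L), so W
n=30: →15(L), so W
n=31: →30(W) only, which is W, so L
n=32: →28(L), so W
n=33: →11(L), so W
n=34: →17(L), so W
n=35: →28(L), so W
n=36: →12(W), 18(W), 24(W), 27(W), 30(W), 32(W), 33(W), 34(W), 35(W) — all W, so L
n=37: →36(L), so W
n=38: →19(L), so W
n=39: →13(L), so W
From 39, the L positions reachable in one move are: 13, 36. Any move reaching one of these is winning.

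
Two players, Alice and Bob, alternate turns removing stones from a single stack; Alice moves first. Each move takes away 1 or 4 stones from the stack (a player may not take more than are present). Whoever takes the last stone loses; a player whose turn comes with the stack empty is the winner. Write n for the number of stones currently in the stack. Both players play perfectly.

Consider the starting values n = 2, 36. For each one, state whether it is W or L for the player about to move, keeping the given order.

2: W, 36: L

Work bottom-up. With no move the player to move wins. Otherwise the position is W if at least one move leads to an L position for the opponent, and L if every move leads to a W.
n=0: no move; the opponent has just taken the last stone and therefore loses → W
n=1: only reaches 0(W), which is W → L
n=2: reaches L-position 1 → W
n=3: only reaches 2(W), which is W → L
n=4: reaches L-position 3 → W
n=5: reaches L-position 1 → W
n=6: only reaches 5(W), 2(W), all W → L
n=7: reaches L-position 6 → W
n=8: only reaches 7(W), 4(W), all W → L
n=9: reaches L-position 8 → W
n=10: reaches L-position 6 → W
n=11: only reaches 10(W), 7(W), all W → L
n=12: reaches L-position 11 → W
n=13: only reaches 12(W), 9(W), all W → L
n=14: reaches L-position 13 → W
n=15: reaches L-position 11 → W
n=16: only reaches 15(W), 12(W), all W → L
n=17: reaches L-position 16 → W
n=18: only reaches 17(W), 14(W), all W → L
n=19: reaches L-position 18 → W
n=20: reaches L-position 16 → W
n=21: only reaches 20(W), 17(W), all W → L
n=22: reaches L-position 21 → W
n=23: only reaches 22(W), 19(W), all W → L
n=24: reaches L-position 23 → W
n=25: reaches L-position 21 → W
n=26: only reaches 25(W), 22(W), all W → L
n=27: reaches L-position 26 → W
n=28: only reaches 27(W), 24(W), all W → L
n=29: reaches L-position 28 → W
n=30: reaches L-position 26 → W
n=31: only reaches 30(W), 27(W), all W → L
n=32: reaches L-position 31 → W
n=33: only reaches 32(W), 29(W), all W → L
n=34: reaches L-position 33 → W
n=35: reaches L-position 31 → W
n=36: only reaches 35(W), 32(W), all W → L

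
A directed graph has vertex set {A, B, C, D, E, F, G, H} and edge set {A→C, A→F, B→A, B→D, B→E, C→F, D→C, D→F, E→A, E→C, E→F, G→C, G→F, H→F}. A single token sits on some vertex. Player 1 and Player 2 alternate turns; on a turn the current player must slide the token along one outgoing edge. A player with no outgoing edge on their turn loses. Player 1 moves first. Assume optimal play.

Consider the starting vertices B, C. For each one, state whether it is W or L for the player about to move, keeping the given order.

B: L, C: W

Positions with no move are L. A position that does have a move is losing for the player to move precisely when every available move leads to a winning position for the opponent. Fill in the labels:
Every edge goes from a vertex to one that appears earlier in the order F, C, H, D, G, A, E, B, so processing vertices in that order labels each vertex after all of its successors.
F: no outgoing edge → L
C: W (go to F, an L position)
H: W (go to F, an L position)
D: W (go to F, an L position)
G: W (go to F, an L position)
A: W (go to F, an L position)
E: W (go to F, an L position)
B: L (options E(W), A(W), D(W) are all W)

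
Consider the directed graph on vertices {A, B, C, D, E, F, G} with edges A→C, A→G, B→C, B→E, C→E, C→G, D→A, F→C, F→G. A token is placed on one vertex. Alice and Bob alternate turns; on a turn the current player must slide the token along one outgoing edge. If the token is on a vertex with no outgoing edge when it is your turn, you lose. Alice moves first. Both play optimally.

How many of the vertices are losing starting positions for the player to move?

Label each position W (a win for the player to move) or L (a loss). A position with no legal move is L; any other position is W exactly when some move reaches an L, and L when every move reaches a W.
Every edge goes from a vertex to one that appears earlier in the order G, E, C, A, F, D, B, so processing vertices in that order labels each vertex after all of its successors.
G: no outgoing edge → L
E: no outgoing edge → L
C: W (go to E, an L position)
A: W (go to G, an L position)
F: W (go to G, an L position)
D: L (sole option A(W) is W)
B: W (go to E, an L position)
The L vertices are D, E, G; that is 3 in all.

3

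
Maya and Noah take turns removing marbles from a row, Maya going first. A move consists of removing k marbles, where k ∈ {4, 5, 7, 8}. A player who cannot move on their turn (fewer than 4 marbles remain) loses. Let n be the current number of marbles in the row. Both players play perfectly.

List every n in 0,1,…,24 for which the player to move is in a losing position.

0, 1, 2, 3, 12, 13, 14, 15, 24

Work bottom-up. With no move the player to move loses. Otherwise the position is W if at least one move leads to an L position for the opponent, and L if every move leads to a W.
n=0: no move → L
n=1: no move → L
n=2: no move → L
n=3: no move → L
n=4: can move to 0, which is L ⇒ W
n=5: can move to 1, which is L ⇒ W
n=6: can move to 2, which is L ⇒ W
n=7: can move to 3, which is L ⇒ W
n=8: can move to 3, which is L ⇒ W
n=9: can move to 2, which is L ⇒ W
n=10: can move to 3, which is L ⇒ W
n=11: can move to 3, which is L ⇒ W
n=12: moves to 8(W), 7(W), 5(W), 4(W); every one is W ⇒ L
n=13: moves to 9(W), 8(W), 6(W), 5(W); every one is W ⇒ L
n=14: moves to 10(W), 9(W), 7(W), 6(W); every one is W ⇒ L
n=15: moves to 11(W), 10(W), 8(W), 7(W); every one is W ⇒ L
n=16: can move to 12, which is L ⇒ W
n=17: can move to 13, which is L ⇒ W
n=18: can move to 14, which is L ⇒ W
n=19: can move to 15, which is L ⇒ W
n=20: can move to 15, which is L ⇒ W
n=21: can move to 14, which is L ⇒ W
n=22: can move to 15, which is L ⇒ W
n=23: can move to 15, which is L ⇒ W
n=24: moves to 20(W), 19(W), 17(W), 16(W); every one is W ⇒ L
The losing starting values of n are exactly the entries labelled L in this table (9 of them).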